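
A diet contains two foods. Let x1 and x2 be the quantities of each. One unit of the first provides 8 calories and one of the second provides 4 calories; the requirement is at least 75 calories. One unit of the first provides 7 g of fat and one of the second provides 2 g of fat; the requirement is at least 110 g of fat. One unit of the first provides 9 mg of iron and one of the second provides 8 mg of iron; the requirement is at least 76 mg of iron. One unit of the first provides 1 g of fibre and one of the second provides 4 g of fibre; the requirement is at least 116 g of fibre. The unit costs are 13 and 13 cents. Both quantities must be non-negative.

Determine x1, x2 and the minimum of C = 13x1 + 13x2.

Corner points and C = 13x1 + 13x2:
  (0, 55) → C = 715
  (116, 0) → C = 1508
  (8, 27) → C = 455
The feasible region is unbounded (it extends along (0, 1), (1, 0)), but C strictly increases along every unbounded feasible direction, so there is no improving ray and the minimum is attained at a vertex.

x1 = 8, x2 = 27, minimum C = 455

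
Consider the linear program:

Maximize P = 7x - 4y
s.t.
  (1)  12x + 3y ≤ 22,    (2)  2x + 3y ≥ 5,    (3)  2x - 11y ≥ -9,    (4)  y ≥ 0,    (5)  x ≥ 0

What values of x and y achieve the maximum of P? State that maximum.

x = 17/10, y = 8/15, maximum P = 293/30

Corner points and P = 7x - 4y:
  (17/10, 8/15) → P = 293/30
  (215/138, 76/69) → P = 13/2
  (1, 1) → P = 3

The binding constraints are 12x + 3y = 22 and 2x + 3y = 5.
Solving simultaneously gives x = 17/10, y = 8/15.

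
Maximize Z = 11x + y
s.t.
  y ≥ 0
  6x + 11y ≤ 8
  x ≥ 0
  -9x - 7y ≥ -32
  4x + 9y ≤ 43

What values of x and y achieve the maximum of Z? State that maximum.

Extreme points and Z = 11x + y:
  (4/3, 0) → Z = 44/3
  (0, 0) → Z = 0
  (0, 8/11) → Z = 8/11

The optimum lies where y = 0 and 6x + 11y = 8.
Solving simultaneously gives x = 4/3, y = 0.

x = 4/3, y = 0, maximum Z = 44/3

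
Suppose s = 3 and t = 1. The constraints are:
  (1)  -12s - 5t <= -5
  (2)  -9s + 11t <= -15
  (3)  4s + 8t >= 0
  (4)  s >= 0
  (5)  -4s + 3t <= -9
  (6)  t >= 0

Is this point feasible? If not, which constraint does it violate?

feasible

(1): -41 ≤ -5 ✓
(2): -16 ≤ -15 ✓
(3): 20 ≥ 0 ✓
(4): 3 ≥ 0 ✓
(5): -9 ≤ -9 ✓
(6): 1 ≥ 0 ✓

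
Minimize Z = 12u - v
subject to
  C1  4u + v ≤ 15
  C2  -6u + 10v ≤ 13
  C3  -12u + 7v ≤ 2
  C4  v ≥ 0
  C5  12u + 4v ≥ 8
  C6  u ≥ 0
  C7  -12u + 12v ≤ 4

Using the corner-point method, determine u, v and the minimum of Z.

Vertices and Z = 12u - v:
  (137/46, 71/23) → Z = 751/23
  (15/4, 0) → Z = 45
  (29/12, 11/4) → Z = 105/4
  (2/3, 0) → Z = 8
  (5/12, 3/4) → Z = 17/4

u = 5/12, v = 3/4, minimum Z = 17/4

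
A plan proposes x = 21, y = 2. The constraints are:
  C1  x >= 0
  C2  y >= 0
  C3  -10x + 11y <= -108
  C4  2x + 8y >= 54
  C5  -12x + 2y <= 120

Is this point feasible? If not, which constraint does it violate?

feasible

C1: 21 ≥ 0 ✓
C2: 2 ≥ 0 ✓
C3: -188 ≤ -108 ✓
C4: 58 ≥ 54 ✓
C5: -248 ≤ 120 ✓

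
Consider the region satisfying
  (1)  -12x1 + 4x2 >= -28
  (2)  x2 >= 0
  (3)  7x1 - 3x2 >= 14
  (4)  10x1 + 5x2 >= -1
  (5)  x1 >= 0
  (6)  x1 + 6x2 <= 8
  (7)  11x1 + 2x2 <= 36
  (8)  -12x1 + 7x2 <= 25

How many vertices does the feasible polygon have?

Intersecting each pair of boundary lines and keeping only the points that satisfy every inequality leaves:
  (7/3, 0)
  (50/19, 17/19)
  (2, 0)
  (12/5, 14/15)

4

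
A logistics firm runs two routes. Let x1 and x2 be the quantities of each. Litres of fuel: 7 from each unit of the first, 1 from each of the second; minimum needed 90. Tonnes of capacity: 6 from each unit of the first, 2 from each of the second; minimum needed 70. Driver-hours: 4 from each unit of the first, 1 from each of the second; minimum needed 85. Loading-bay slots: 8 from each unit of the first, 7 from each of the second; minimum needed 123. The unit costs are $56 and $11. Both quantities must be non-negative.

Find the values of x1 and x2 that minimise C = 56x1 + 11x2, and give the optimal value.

x1 = 5/3, x2 = 235/3, minimum C = 955

Vertices and C = 56x1 + 11x2:
  (0, 90) → C = 990
  (85/4, 0) → C = 1190
  (5/3, 235/3) → C = 955
The feasible region is unbounded (it extends along (0, 1), (1, 0)), but C strictly increases along every unbounded feasible direction, so there is no improving ray and the minimum is attained at a vertex.

The optimum lies where 7x1 + x2 = 90 and 4x1 + x2 = 85.
Solving simultaneously gives x1 = 5/3, x2 = 235/3.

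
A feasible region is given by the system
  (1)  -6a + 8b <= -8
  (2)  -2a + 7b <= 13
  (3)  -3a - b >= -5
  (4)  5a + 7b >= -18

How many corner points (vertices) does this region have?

3

Of the 6 pairwise boundary intersections, those satisfying every inequality are:
  (8/5, 1/5)
  (-44/41, -74/41)
  (53/16, -79/16)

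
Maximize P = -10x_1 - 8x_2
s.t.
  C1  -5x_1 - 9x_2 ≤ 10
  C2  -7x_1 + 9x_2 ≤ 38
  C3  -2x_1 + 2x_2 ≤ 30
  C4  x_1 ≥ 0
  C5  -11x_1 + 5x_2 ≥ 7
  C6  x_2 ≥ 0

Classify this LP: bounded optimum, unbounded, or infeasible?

Corner points and P = -10x_1 - 8x_2:
  (0, 38/9) → P = -304/9
  (127/64, 369/64) → P = -2111/32
  (0, 7/5) → P = -56/5
The feasible region has finitely many vertices and no improving ray; the maximum is -56/5 at (0, 7/5).

bounded optimum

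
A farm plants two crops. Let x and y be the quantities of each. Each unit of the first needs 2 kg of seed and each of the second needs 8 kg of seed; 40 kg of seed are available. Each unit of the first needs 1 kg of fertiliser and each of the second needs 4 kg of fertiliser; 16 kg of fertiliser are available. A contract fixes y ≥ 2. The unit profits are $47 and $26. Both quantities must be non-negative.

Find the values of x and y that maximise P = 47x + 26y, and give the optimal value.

x = 8, y = 2, maximum P = 428

Vertices and P = 47x + 26y:
  (0, 4) → P = 104
  (0, 2) → P = 52
  (8, 2) → P = 428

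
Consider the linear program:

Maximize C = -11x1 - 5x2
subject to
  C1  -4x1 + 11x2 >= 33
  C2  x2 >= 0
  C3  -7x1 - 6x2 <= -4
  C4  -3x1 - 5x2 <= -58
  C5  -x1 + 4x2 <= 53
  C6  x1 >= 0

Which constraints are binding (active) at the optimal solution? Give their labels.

C4 and C6

Feasible corners and C = -11x1 - 5x2:
  (473/53, 331/53) → C = -6858/53
  (451/5, 179/5) → C = -5856/5
  (0, 58/5) → C = -58
  (0, 53/4) → C = -265/4

The maximum is at (0, 58/5). Substituting into each constraint, equality holds for C4 and C6; the remaining constraints have slack.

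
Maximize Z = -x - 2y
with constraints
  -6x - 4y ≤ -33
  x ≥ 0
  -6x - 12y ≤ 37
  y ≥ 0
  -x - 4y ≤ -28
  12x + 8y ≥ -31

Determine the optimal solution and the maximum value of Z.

The feasible region is unbounded (it extends along (0, 1), (1, 0)), but Z strictly decreases along every unbounded feasible direction, so there is no improving ray and the maximum is attained at a vertex.

x = 1, y = 27/4, maximum Z = -29/2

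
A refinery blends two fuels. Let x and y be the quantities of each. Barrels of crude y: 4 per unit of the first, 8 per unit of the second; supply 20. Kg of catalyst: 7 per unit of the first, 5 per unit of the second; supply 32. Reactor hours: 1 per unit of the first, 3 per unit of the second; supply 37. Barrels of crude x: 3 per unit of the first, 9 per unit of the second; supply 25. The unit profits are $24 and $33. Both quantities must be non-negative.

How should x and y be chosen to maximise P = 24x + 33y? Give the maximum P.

x = 13/3, y = 1/3, maximum P = 115

Extreme points and P = 24x + 33y:
  (0, 0) → P = 0
  (0, 5/2) → P = 165/2
  (32/7, 0) → P = 768/7
  (13/3, 1/3) → P = 115

The optimum lies where 4x + 8y = 20 and 7x + 5y = 32.
Solving simultaneously gives x = 13/3, y = 1/3.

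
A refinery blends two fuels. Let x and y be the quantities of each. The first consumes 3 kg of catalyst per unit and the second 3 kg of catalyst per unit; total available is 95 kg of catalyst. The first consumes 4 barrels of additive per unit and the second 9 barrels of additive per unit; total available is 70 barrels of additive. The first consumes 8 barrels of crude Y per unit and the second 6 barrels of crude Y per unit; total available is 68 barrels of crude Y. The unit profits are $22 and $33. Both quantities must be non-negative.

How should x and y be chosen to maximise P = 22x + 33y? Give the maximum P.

x = 4, y = 6, maximum P = 286

Vertices and P = 22x + 33y:
  (0, 0) → P = 0
  (0, 70/9) → P = 770/3
  (17/2, 0) → P = 187
  (4, 6) → P = 286

At the optimal vertex, 4x + 9y = 70 and 8x + 6y = 68.
Solving simultaneously gives x = 4, y = 6.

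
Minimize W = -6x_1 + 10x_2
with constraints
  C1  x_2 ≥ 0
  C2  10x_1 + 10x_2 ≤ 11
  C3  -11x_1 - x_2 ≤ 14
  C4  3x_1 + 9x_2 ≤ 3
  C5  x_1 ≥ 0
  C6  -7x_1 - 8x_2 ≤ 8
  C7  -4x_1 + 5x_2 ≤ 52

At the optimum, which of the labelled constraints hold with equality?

C1 and C4

Feasible corners and W = -6x_1 + 10x_2:
  (1, 0) → W = -6
  (0, 0) → W = 0
  (0, 1/3) → W = 10/3

The minimum is at (1, 0). Substituting into each constraint, equality holds for C1 and C4; the remaining constraints have slack.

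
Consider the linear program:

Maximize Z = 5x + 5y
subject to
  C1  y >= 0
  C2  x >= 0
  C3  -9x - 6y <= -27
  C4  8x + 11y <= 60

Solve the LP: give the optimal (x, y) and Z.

x = 15/2, y = 0, maximum Z = 75/2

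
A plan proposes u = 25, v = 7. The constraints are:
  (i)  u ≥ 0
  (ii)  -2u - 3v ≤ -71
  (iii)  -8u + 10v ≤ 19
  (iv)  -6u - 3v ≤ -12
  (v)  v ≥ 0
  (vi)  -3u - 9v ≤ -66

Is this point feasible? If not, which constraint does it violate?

feasible

(i): 25 ≥ 0 ✓
(ii): -71 ≤ -71 ✓
(iii): -130 ≤ 19 ✓
(iv): -171 ≤ -12 ✓
(v): 7 ≥ 0 ✓
(vi): -138 ≤ -66 ✓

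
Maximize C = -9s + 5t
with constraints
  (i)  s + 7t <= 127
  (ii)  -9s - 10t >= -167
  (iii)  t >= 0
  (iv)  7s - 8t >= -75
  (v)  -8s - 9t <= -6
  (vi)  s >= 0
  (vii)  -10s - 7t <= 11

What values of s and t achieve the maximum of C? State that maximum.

Feasible corners and C = -9s + 5t:
  (167/9, 0) → C = -167
  (293/71, 922/71) → C = 1973/71
  (3/4, 0) → C = -27/4
  (0, 75/8) → C = 375/8
  (0, 2/3) → C = 10/3

s = 0, t = 75/8, maximum C = 375/8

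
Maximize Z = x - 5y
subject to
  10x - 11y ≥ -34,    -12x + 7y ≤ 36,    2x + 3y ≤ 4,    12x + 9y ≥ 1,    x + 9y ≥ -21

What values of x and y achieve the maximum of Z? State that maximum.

x = 33/5, y = -46/15, maximum Z = 329/15

Corner points and Z = x - 5y:
  (-29/26, 27/13) → Z = -23/2
  (-295/222, 209/111) → Z = -795/74
  (33/5, -46/15) → Z = 329/15
  (2, -23/9) → Z = 133/9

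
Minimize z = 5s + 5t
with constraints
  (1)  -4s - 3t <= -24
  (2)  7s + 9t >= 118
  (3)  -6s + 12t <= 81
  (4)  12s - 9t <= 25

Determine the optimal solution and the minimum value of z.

s = 229/46, t = 425/46, minimum z = 1635/23

Corner points and z = 5s + 5t:
  (229/46, 425/46) → z = 1635/23
  (143/19, 1241/171) → z = 12640/171
  (343/30, 187/15) → z = 239/2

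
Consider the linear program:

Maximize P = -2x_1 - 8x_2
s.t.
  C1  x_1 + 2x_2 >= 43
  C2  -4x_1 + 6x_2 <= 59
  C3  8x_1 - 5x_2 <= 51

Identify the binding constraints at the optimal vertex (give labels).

C1 and C3

Corner points and P = -2x_1 - 8x_2:
  (10, 33/2) → P = -152
  (317/21, 293/21) → P = -2978/21
  (601/28, 169/7) → P = -3305/14

The maximum is at (317/21, 293/21). Substituting into each constraint, equality holds for C1 and C3; the remaining constraints have slack.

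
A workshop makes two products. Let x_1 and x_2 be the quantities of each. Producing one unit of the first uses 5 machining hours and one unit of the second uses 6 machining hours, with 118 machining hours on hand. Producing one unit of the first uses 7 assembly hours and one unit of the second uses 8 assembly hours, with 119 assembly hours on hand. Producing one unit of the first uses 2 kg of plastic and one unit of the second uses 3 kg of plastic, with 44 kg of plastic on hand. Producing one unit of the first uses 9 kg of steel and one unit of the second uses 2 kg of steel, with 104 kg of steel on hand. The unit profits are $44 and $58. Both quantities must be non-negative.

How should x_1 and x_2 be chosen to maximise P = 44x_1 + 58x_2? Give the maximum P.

At the optimal vertex, 7x_1 + 8x_2 = 119 and 2x_1 + 3x_2 = 44.
Solving simultaneously gives x_1 = 1, x_2 = 14.

x_1 = 1, x_2 = 14, maximum P = 856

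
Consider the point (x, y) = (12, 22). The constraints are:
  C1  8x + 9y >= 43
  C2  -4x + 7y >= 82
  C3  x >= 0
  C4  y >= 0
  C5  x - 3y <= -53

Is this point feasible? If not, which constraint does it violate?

feasible

C1: 294 ≥ 43 ✓
C2: 106 ≥ 82 ✓
C3: 12 ≥ 0 ✓
C4: 22 ≥ 0 ✓
C5: -54 ≤ -53 ✓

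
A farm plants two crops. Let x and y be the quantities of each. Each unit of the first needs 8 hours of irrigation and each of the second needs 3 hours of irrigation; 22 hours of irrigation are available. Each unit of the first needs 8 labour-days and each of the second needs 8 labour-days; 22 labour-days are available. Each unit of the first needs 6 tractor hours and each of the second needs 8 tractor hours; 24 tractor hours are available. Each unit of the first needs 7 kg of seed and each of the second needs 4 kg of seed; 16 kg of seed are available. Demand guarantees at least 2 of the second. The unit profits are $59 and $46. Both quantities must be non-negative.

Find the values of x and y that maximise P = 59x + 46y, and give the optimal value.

Extreme points and P = 59x + 46y:
  (0, 11/4) → P = 253/2
  (0, 2) → P = 92
  (3/4, 2) → P = 545/4

The optimum lies where 8x + 8y = 22 and y = 2.
Solving simultaneously gives x = 3/4, y = 2.

x = 3/4, y = 2, maximum P = 545/4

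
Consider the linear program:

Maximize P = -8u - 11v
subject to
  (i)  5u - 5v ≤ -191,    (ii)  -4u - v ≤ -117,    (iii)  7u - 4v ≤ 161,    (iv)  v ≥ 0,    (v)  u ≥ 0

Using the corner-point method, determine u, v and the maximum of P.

The feasible region is unbounded (it extends along (0, 1), (4, 7)), but P strictly decreases along every unbounded feasible direction, so there is no improving ray and the maximum is attained at a vertex.

At the optimal vertex, 5u - 5v = -191 and -4u - v = -117.
Solving simultaneously gives u = 394/25, v = 1349/25.

u = 394/25, v = 1349/25, maximum P = -17991/25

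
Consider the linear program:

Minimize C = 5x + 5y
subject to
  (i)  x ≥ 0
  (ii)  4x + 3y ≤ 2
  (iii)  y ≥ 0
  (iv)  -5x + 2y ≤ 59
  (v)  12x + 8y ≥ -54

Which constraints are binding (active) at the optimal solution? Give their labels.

Extreme points and C = 5x + 5y:
  (0, 2/3) → C = 10/3
  (0, 0) → C = 0
  (1/2, 0) → C = 5/2

The minimum is at (0, 0). Substituting into each constraint, equality holds for (i) and (iii); the remaining constraints have slack.

(i) and (iii)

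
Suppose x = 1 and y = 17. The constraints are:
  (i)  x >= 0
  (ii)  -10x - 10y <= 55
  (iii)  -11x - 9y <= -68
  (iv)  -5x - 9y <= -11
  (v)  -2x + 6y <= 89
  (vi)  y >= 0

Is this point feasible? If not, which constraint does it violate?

Constraint (v): -2x + 6y = 100, which is not ≤ 89. All other constraints are satisfied.

not feasible — violates (v)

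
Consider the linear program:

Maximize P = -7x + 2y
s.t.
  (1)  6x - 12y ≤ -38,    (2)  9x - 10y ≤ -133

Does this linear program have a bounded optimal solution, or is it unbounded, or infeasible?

unbounded

From the feasible point (-76/3, -19/2), moving in the direction (-12, -6) keeps every constraint satisfied while P increases without bound.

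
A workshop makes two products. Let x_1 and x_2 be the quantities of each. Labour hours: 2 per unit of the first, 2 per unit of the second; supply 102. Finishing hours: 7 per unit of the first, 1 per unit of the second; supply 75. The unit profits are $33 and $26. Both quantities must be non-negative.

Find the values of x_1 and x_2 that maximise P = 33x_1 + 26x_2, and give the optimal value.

Extreme points and P = 33x_1 + 26x_2:
  (0, 0) → P = 0
  (0, 51) → P = 1326
  (75/7, 0) → P = 2475/7
  (4, 47) → P = 1354

x_1 = 4, x_2 = 47, maximum P = 1354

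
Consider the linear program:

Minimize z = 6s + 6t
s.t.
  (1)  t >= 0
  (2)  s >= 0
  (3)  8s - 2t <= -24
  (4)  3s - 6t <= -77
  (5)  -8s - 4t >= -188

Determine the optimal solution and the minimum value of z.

The binding constraints are s = 0 and 3s - 6t = -77.
Solving simultaneously gives s = 0, t = 77/6.

s = 0, t = 77/6, minimum z = 77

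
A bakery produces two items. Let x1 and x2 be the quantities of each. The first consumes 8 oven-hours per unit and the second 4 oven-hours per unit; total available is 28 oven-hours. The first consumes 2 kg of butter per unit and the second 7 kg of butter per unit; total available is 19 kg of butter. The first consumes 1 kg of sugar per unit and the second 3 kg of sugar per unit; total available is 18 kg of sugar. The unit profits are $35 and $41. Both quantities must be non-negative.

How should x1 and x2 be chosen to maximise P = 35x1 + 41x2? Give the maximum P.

Feasible corners and P = 35x1 + 41x2:
  (0, 0) → P = 0
  (0, 19/7) → P = 779/7
  (7/2, 0) → P = 245/2
  (5/2, 2) → P = 339/2

x1 = 5/2, x2 = 2, maximum P = 339/2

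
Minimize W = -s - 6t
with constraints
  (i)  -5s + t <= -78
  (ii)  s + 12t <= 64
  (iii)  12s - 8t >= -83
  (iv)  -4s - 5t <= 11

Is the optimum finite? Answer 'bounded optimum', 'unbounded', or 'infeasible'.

From the feasible point (1000/61, 242/61), moving in the direction (12, -1) keeps every constraint satisfied while W decreases without bound.

unbounded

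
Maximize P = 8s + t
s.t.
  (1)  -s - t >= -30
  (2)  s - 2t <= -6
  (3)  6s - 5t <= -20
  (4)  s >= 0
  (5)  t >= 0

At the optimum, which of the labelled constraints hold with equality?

(1) and (3)

Feasible corners and P = 8s + t:
  (130/11, 200/11) → P = 1240/11
  (0, 30) → P = 30
  (0, 4) → P = 4

The maximum is at (130/11, 200/11). Substituting into each constraint, equality holds for (1) and (3); the remaining constraints have slack.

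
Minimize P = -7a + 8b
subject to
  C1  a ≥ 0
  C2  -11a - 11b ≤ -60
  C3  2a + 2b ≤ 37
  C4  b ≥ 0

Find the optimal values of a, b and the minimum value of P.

a = 37/2, b = 0, minimum P = -259/2

Vertices and P = -7a + 8b:
  (0, 60/11) → P = 480/11
  (0, 37/2) → P = 148
  (60/11, 0) → P = -420/11
  (37/2, 0) → P = -259/2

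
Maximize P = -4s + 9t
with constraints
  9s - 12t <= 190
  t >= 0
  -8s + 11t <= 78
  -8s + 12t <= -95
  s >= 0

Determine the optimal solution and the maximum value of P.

s = 95, t = 665/12, maximum P = 475/4

Feasible corners and P = -4s + 9t:
  (190/9, 0) → P = -760/9
  (95, 665/12) → P = 475/4
  (95/8, 0) → P = -95/2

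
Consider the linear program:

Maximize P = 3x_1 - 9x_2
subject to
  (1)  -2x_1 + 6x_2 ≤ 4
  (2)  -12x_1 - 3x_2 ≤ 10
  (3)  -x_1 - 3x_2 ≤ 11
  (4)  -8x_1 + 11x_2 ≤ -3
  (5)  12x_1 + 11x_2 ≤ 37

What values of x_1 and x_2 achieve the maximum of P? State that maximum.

x_1 = 232/25, x_2 = -169/25, maximum P = 2217/25

Vertices and P = 3x_1 - 9x_2:
  (1/11, -122/33) → P = 369/11
  (-101/156, -29/39) → P = 19/4
  (232/25, -169/25) → P = 2217/25
  (2, 13/11) → P = -51/11

At the optimal vertex, -x_1 - 3x_2 = 11 and 12x_1 + 11x_2 = 37.
Solving simultaneously gives x_1 = 232/25, x_2 = -169/25.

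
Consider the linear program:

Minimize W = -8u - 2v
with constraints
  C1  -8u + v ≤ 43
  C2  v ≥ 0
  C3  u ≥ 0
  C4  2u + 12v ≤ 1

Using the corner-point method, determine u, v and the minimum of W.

u = 1/2, v = 0, minimum W = -4

Extreme points and W = -8u - 2v:
  (0, 0) → W = 0
  (1/2, 0) → W = -4
  (0, 1/12) → W = -1/6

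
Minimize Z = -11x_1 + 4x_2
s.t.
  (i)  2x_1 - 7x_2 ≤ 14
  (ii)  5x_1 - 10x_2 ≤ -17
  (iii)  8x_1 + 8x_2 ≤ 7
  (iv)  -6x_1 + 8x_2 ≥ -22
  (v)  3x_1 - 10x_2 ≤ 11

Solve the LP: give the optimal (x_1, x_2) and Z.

x_1 = -11/20, x_2 = 57/40, minimum Z = 47/4

Vertices and Z = -11x_1 + 4x_2:
  (-63, -20) → Z = 613
  (-11/20, 57/40) → Z = 47/4
  (-14, -53/10) → Z = 664/5
The feasible region is unbounded (it extends along (-7, -2), (-1, 1)), but Z strictly increases along every unbounded feasible direction, so there is no improving ray and the minimum is attained at a vertex.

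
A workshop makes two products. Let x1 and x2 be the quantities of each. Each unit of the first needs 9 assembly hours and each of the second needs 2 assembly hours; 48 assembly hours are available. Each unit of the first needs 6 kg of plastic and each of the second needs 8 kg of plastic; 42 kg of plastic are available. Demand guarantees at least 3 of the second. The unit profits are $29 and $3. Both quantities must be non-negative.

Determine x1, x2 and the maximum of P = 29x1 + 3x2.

Vertices and P = 29x1 + 3x2:
  (0, 21/4) → P = 63/4
  (0, 3) → P = 9
  (3, 3) → P = 96

The optimum lies where 6x1 + 8x2 = 42 and x2 = 3.
Solving simultaneously gives x1 = 3, x2 = 3.

x1 = 3, x2 = 3, maximum P = 96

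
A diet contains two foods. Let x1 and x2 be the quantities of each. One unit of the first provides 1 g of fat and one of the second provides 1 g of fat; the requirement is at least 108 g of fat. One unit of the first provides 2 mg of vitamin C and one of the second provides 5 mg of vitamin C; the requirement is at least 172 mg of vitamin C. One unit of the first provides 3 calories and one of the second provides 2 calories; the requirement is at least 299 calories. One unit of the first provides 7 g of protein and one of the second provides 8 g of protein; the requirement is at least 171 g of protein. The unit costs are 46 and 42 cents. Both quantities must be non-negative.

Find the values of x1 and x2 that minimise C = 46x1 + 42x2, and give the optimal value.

x1 = 83, x2 = 25, minimum C = 4868

The feasible region is unbounded (it extends along (0, 1), (1, 0)), but C strictly increases along every unbounded feasible direction, so there is no improving ray and the minimum is attained at a vertex.

The optimum lies where x1 + x2 = 108 and 3x1 + 2x2 = 299.
Solving simultaneously gives x1 = 83, x2 = 25.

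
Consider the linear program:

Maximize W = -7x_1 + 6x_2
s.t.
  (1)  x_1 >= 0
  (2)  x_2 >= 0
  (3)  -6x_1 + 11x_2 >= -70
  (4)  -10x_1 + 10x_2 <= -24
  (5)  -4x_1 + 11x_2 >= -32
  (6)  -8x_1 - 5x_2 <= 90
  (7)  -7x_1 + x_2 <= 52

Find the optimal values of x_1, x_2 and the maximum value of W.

x_1 = 12/5, x_2 = 0, maximum W = -84/5

The feasible region is unbounded (it extends along (11, 6), (1, 1)), but W strictly decreases along every unbounded feasible direction, so there is no improving ray and the maximum is attained at a vertex.

The binding constraints are x_2 = 0 and -10x_1 + 10x_2 = -24.
Solving simultaneously gives x_1 = 12/5, x_2 = 0.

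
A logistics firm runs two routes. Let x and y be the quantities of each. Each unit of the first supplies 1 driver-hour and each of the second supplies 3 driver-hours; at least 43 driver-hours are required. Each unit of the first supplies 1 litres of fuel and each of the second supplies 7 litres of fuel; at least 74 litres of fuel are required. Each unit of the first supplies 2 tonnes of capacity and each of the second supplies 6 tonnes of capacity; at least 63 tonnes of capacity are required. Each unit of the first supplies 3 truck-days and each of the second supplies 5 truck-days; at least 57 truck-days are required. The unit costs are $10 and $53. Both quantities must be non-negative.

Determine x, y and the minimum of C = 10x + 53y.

x = 79/4, y = 31/4, minimum C = 2433/4

Feasible corners and C = 10x + 53y:
  (0, 43/3) → C = 2279/3
  (74, 0) → C = 740
  (79/4, 31/4) → C = 2433/4
The feasible region is unbounded (it extends along (0, 1), (1, 0)), but C strictly increases along every unbounded feasible direction, so there is no improving ray and the minimum is attained at a vertex.

At the optimal vertex, x + 3y = 43 and x + 7y = 74.
Solving simultaneously gives x = 79/4, y = 31/4.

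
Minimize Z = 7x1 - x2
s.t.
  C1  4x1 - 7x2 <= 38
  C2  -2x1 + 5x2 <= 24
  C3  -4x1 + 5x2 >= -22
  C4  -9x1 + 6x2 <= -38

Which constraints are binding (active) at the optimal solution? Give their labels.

C3 and C4

Feasible corners and Z = 7x1 - x2:
  (23, 14) → Z = 147
  (334/33, 292/33) → Z = 62
  (58/21, -46/21) → Z = 452/21

The minimum is at (58/21, -46/21). Substituting into each constraint, equality holds for C3 and C4; the remaining constraints have slack.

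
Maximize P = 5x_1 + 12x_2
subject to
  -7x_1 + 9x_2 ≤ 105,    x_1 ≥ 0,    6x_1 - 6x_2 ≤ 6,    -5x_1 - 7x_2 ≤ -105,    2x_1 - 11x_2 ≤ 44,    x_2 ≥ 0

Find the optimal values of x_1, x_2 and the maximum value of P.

Feasible corners and P = 5x_1 + 12x_2:
  (57, 56) → P = 957
  (105/47, 630/47) → P = 8085/47
  (28/3, 25/3) → P = 440/3

At the optimal vertex, -7x_1 + 9x_2 = 105 and 6x_1 - 6x_2 = 6.
Solving simultaneously gives x_1 = 57, x_2 = 56.

x_1 = 57, x_2 = 56, maximum P = 957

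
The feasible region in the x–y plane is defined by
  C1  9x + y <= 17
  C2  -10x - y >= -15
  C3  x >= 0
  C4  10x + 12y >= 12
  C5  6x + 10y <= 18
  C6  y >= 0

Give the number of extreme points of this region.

Of the 15 pairwise boundary intersections, those satisfying every inequality are:
  (66/47, 45/47)
  (3/2, 0)
  (0, 1)
  (0, 9/5)
  (6/5, 0)

5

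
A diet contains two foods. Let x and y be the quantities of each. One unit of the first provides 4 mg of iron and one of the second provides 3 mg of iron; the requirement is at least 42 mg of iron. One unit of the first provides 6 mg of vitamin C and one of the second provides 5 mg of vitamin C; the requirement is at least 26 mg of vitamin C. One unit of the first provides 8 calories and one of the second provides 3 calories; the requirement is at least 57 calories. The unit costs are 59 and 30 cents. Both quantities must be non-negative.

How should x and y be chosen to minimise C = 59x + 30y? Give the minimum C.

Vertices and C = 59x + 30y:
  (0, 19) → C = 570
  (21/2, 0) → C = 1239/2
  (15/4, 9) → C = 1965/4
The feasible region is unbounded (it extends along (0, 1), (1, 0)), but C strictly increases along every unbounded feasible direction, so there is no improving ray and the minimum is attained at a vertex.

x = 15/4, y = 9, minimum C = 1965/4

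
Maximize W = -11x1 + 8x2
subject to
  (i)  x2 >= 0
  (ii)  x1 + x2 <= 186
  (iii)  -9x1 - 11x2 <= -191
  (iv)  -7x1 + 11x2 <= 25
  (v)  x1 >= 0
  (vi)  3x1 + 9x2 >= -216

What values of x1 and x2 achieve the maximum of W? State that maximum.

x1 = 83/8, x2 = 71/8, maximum W = -345/8

Vertices and W = -11x1 + 8x2:
  (186, 0) → W = -2046
  (191/9, 0) → W = -2101/9
  (2021/18, 1327/18) → W = -11615/18
  (83/8, 71/8) → W = -345/8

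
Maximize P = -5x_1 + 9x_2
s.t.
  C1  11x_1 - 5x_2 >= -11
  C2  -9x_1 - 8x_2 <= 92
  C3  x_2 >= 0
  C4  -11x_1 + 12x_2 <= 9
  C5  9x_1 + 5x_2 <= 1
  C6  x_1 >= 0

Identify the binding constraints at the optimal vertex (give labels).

Vertices and P = -5x_1 + 9x_2:
  (1/9, 0) → P = -5/9
  (0, 0) → P = 0
  (0, 1/5) → P = 9/5

The maximum is at (0, 1/5). Substituting into each constraint, equality holds for C5 and C6; the remaining constraints have slack.

C5 and C6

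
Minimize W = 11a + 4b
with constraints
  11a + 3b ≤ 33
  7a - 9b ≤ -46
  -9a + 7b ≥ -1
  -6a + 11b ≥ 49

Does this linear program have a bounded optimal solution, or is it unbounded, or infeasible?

unbounded

From the feasible point (53/40, 737/120), moving in the direction (-11, -6) keeps every constraint satisfied while W decreases without bound.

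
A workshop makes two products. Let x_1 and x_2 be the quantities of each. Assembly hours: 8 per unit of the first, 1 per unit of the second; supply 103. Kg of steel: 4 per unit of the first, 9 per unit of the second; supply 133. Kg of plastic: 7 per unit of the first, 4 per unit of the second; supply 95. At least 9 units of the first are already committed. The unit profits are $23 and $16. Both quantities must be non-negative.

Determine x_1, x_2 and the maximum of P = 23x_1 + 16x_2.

Feasible corners and P = 23x_1 + 16x_2:
  (103/8, 0) → P = 2369/8
  (9, 0) → P = 207
  (317/25, 39/25) → P = 1583/5
  (9, 8) → P = 335

The optimum lies where 7x_1 + 4x_2 = 95 and x_1 = 9.
Solving simultaneously gives x_1 = 9, x_2 = 8.

x_1 = 9, x_2 = 8, maximum P = 335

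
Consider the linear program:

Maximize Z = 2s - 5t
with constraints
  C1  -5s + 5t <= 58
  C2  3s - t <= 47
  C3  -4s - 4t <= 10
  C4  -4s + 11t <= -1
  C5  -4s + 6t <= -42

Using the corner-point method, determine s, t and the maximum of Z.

Extreme points and Z = 2s - 5t:
  (89/8, -109/8) → Z = 723/8
  (120/7, 31/7) → Z = 85/7
  (27/10, -26/5) → Z = 157/5

The optimum lies where 3s - t = 47 and -4s - 4t = 10.
Solving simultaneously gives s = 89/8, t = -109/8.

s = 89/8, t = -109/8, maximum Z = 723/8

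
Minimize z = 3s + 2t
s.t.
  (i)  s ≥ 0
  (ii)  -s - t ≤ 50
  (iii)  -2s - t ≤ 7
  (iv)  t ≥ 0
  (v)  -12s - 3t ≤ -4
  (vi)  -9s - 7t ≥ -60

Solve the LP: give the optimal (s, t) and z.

Corner points and z = 3s + 2t:
  (0, 4/3) → z = 8/3
  (0, 60/7) → z = 120/7
  (1/3, 0) → z = 1
  (20/3, 0) → z = 20

The optimum lies where t = 0 and -12s - 3t = -4.
Solving simultaneously gives s = 1/3, t = 0.

s = 1/3, t = 0, minimum z = 1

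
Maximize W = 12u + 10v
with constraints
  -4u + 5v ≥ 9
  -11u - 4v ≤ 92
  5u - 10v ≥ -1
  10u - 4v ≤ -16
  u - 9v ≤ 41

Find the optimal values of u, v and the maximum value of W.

The binding constraints are -4u + 5v = 9 and 5u - 10v = -1.
Solving simultaneously gives u = -17/3, v = -41/15.

u = -17/3, v = -41/15, maximum W = -286/3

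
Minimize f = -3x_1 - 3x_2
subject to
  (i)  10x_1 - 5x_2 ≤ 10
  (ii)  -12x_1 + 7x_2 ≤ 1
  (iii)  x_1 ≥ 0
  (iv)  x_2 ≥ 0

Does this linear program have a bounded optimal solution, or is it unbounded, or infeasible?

bounded optimum

Corner points and f = -3x_1 - 3x_2:
  (15/2, 13) → f = -123/2
  (1, 0) → f = -3
  (0, 1/7) → f = -3/7
  (0, 0) → f = 0
The feasible region has finitely many vertices and no improving ray; the minimum is -123/2 at (15/2, 13).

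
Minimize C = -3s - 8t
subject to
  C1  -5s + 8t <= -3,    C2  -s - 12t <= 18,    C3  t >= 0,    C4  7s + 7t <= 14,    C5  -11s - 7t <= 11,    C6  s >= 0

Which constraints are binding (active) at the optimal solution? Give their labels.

C1 and C4

Extreme points and C = -3s - 8t:
  (3/5, 0) → C = -9/5
  (19/13, 7/13) → C = -113/13
  (2, 0) → C = -6

The minimum is at (19/13, 7/13). Substituting into each constraint, equality holds for C1 and C4; the remaining constraints have slack.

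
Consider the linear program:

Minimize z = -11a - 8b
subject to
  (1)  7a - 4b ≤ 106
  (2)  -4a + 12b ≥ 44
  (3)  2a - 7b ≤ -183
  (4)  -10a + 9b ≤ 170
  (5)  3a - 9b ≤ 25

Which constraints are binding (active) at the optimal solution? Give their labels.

Feasible corners and z = -11a - 8b:
  (1474/41, 1493/41) → z = -28158/41
  (1634/23, 2250/23) → z = -35974/23
  (457/52, 745/26) → z = -16947/52

The minimum is at (1634/23, 2250/23). Substituting into each constraint, equality holds for (1) and (4); the remaining constraints have slack.

(1) and (4)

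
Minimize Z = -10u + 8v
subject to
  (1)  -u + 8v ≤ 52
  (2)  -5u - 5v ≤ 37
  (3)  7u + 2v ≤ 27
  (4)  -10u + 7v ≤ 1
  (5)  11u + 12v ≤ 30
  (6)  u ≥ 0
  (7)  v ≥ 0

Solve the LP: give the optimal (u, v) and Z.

Feasible corners and Z = -10u + 8v:
  (198/197, 311/197) → Z = 508/197
  (0, 1/7) → Z = 8/7
  (30/11, 0) → Z = -300/11
  (0, 0) → Z = 0

The optimum lies where 11u + 12v = 30 and v = 0.
Solving simultaneously gives u = 30/11, v = 0.

u = 30/11, v = 0, minimum Z = -300/11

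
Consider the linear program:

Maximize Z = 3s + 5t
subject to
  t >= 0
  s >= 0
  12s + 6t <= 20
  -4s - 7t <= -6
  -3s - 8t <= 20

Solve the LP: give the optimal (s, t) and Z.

Extreme points and Z = 3s + 5t:
  (5/3, 0) → Z = 5
  (3/2, 0) → Z = 9/2
  (0, 10/3) → Z = 50/3
  (0, 6/7) → Z = 30/7

s = 0, t = 10/3, maximum Z = 50/3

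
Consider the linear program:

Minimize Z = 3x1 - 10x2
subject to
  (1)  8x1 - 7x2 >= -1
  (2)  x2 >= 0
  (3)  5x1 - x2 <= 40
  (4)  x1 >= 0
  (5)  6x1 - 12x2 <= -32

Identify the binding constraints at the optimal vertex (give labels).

(1) and (3)

Vertices and Z = 3x1 - 10x2:
  (281/27, 325/27) → Z = -2407/27
  (106/27, 125/27) → Z = -932/27
  (256/27, 200/27) → Z = -1232/27

The minimum is at (281/27, 325/27). Substituting into each constraint, equality holds for (1) and (3); the remaining constraints have slack.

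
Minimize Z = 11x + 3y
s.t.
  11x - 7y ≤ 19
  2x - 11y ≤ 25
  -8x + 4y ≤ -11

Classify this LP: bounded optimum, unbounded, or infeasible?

bounded optimum

Vertices and Z = 11x + 3y:
  (34/107, -237/107) → Z = -337/107
  (21/80, -89/40) → Z = -303/80
The feasible region has finitely many vertices and no improving ray; the minimum is -303/80 at (21/80, -89/40).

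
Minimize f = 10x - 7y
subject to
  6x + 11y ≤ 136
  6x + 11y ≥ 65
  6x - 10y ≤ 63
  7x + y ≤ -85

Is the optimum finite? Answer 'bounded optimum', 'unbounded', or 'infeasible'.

unbounded

From the feasible point (-1071/71, 1462/71), moving in the direction (-11, 6) keeps every constraint satisfied while f decreases without bound.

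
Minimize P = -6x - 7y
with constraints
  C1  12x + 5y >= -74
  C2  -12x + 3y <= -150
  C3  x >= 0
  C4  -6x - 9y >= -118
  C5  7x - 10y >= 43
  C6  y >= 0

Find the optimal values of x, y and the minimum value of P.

Feasible corners and P = -6x - 7y:
  (284/21, 86/21) → P = -2306/21
  (25/2, 0) → P = -75
  (59/3, 0) → P = -118

The binding constraints are -6x - 9y = -118 and y = 0.
Solving simultaneously gives x = 59/3, y = 0.

x = 59/3, y = 0, minimum P = -118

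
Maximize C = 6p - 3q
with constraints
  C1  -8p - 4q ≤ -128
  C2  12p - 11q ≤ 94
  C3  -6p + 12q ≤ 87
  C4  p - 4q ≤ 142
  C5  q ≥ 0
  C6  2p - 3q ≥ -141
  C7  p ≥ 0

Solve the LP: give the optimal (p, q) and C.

p = 695/26, q = 268/13, maximum C = 1281/13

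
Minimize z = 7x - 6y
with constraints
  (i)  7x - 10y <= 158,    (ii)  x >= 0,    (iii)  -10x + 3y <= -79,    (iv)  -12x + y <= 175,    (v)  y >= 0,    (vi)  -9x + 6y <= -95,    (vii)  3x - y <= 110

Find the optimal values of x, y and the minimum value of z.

Corner points and z = 7x - 6y:
  (158/7, 0) → z = 158
  (942/23, 296/23) → z = 4818/23
  (95/9, 0) → z = 665/9
  (565/9, 235/3) → z = -275/9

The binding constraints are -9x + 6y = -95 and 3x - y = 110.
Solving simultaneously gives x = 565/9, y = 235/3.

x = 565/9, y = 235/3, minimum z = -275/9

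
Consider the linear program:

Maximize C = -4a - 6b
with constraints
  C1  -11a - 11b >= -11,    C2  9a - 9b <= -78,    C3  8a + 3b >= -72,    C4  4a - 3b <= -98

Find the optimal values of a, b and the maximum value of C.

a = -85/6, b = 124/9, maximum C = -26

The binding constraints are 8a + 3b = -72 and 4a - 3b = -98.
Solving simultaneously gives a = -85/6, b = 124/9.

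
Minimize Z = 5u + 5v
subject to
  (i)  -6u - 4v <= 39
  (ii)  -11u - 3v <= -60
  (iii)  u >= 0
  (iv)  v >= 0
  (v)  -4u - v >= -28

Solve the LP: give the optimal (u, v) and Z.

Vertices and Z = 5u + 5v:
  (0, 20) → Z = 100
  (60/11, 0) → Z = 300/11
  (0, 28) → Z = 140
  (7, 0) → Z = 35

The optimum lies where -11u - 3v = -60 and v = 0.
Solving simultaneously gives u = 60/11, v = 0.

u = 60/11, v = 0, minimum Z = 300/11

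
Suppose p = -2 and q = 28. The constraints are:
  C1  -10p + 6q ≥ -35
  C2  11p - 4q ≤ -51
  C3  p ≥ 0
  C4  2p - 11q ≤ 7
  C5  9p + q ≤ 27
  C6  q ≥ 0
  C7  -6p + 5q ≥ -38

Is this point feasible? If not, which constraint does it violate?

not feasible — violates C3

Constraint C3: p = -2, which is not ≥ 0. All other constraints are satisfied.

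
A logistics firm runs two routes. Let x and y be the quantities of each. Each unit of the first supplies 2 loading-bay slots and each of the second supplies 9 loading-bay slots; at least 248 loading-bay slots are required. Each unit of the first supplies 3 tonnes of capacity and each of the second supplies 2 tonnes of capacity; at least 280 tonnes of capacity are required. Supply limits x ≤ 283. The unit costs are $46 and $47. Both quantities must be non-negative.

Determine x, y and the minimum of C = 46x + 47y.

x = 88, y = 8, minimum C = 4424

Extreme points and C = 46x + 47y:
  (0, 140) → C = 6580
  (124, 0) → C = 5704
  (283, 0) → C = 13018
  (88, 8) → C = 4424
The feasible region is unbounded (it extends along (0, 1)), but C strictly increases along every unbounded feasible direction, so there is no improving ray and the minimum is attained at a vertex.

At the optimal vertex, 2x + 9y = 248 and 3x + 2y = 280.
Solving simultaneously gives x = 88, y = 8.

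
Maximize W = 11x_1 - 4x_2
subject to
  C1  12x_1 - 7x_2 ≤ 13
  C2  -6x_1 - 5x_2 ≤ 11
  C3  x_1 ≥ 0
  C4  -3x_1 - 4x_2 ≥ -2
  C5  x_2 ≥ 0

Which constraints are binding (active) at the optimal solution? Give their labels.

C4 and C5

Extreme points and W = 11x_1 - 4x_2:
  (0, 1/2) → W = -2
  (0, 0) → W = 0
  (2/3, 0) → W = 22/3

The maximum is at (2/3, 0). Substituting into each constraint, equality holds for C4 and C5; the remaining constraints have slack.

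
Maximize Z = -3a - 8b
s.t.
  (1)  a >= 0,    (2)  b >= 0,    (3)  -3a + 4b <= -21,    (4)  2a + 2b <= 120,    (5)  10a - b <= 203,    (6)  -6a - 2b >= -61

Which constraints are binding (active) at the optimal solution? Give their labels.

Extreme points and Z = -3a - 8b:
  (7, 0) → Z = -21
  (61/6, 0) → Z = -61/2
  (143/15, 19/10) → Z = -219/5

The maximum is at (7, 0). Substituting into each constraint, equality holds for (2) and (3); the remaining constraints have slack.

(2) and (3)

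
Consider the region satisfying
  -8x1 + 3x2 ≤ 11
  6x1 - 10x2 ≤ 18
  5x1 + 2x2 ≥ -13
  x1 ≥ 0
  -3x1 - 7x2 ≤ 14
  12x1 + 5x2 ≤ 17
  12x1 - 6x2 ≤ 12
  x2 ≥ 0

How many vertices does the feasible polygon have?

Pairwise boundary intersections that survive every other constraint:
  (0, 17/5)
  (0, 0)
  (27/22, 5/11)
  (1, 0)

4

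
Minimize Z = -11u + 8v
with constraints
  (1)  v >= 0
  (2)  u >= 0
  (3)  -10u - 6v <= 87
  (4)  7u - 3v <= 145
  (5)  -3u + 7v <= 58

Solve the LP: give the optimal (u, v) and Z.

u = 145/7, v = 0, minimum Z = -1595/7

At the optimal vertex, v = 0 and 7u - 3v = 145.
Solving simultaneously gives u = 145/7, v = 0.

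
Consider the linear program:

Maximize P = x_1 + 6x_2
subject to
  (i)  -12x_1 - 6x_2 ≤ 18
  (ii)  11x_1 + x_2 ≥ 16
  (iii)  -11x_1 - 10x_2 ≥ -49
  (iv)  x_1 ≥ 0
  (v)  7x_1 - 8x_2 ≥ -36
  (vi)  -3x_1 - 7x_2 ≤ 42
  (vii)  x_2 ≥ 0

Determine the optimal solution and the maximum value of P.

x_1 = 37/33, x_2 = 11/3, maximum P = 763/33

Vertices and P = x_1 + 6x_2:
  (37/33, 11/3) → P = 763/33
  (16/11, 0) → P = 16/11
  (49/11, 0) → P = 49/11

The binding constraints are 11x_1 + x_2 = 16 and -11x_1 - 10x_2 = -49.
Solving simultaneously gives x_1 = 37/33, x_2 = 11/3.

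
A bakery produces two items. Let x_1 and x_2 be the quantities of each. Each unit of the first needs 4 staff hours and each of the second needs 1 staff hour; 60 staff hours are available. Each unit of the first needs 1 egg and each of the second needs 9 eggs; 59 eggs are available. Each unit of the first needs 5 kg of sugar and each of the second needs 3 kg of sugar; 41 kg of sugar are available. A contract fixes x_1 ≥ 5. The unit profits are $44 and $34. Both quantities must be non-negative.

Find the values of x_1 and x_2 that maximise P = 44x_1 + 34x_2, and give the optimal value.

Corner points and P = 44x_1 + 34x_2:
  (41/5, 0) → P = 1804/5
  (5, 0) → P = 220
  (5, 16/3) → P = 1204/3

The optimum lies where 5x_1 + 3x_2 = 41 and x_1 = 5.
Solving simultaneously gives x_1 = 5, x_2 = 16/3.

x_1 = 5, x_2 = 16/3, maximum P = 1204/3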